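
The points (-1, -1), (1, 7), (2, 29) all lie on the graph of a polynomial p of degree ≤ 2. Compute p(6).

Write p(n) = an^2 + bn + c. Substituting each data point gives a linear system:
  a - b + c = -1
  a + b + c = 7
  4a + 2b + c = 29
Solving the system yields a = 6, b = 4, c = -3.
So p(n) = 6n² + 4n - 3.
Then p(6) = 237.

237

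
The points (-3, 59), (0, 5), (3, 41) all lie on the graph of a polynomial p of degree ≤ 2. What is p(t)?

Using the Lagrange interpolation formula with nodes -3, 0, 3:
  L_0(t) = t(t - 3) / 18
  L_1(t) = (t + 3)(t - 3) / -9
  L_2(t) = (t + 3)t / 18
Then p(t) = 59·L_0(t) + 5·L_1(t) + 41·L_2(t).
Expanding and collecting terms gives p(t) = 5t^2 - 3t + 5.
Check: p(-3) = 59. ✓

p(t) = 5t^2 - 3t + 5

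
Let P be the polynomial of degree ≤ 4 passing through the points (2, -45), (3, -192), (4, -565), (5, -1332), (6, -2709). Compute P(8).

-8397

Using the Lagrange interpolation formula with nodes 2, 3, 4, 5, 6:
  L_0(x) = (x - 3)(x - 4)(x - 5)(x - 6) / 24
  L_1(x) = (x - 2)(x - 4)(x - 5)(x - 6) / -6
  L_2(x) = (x - 2)(x - 3)(x - 5)(x - 6) / 4
  L_3(x) = (x - 2)(x - 3)(x - 4)(x - 6) / -6
  L_4(x) = (x - 2)(x - 3)(x - 4)(x - 5) / 24
Then P(x) = -45·L_0(x) - 192·L_1(x) - 565·L_2(x) - 1332·L_3(x) - 2709·L_4(x).
Expanding and collecting terms gives P(x) = -2x^4 - 3x^2 - 2x + 3.
Evaluating at x = 8: P(8) = -8397.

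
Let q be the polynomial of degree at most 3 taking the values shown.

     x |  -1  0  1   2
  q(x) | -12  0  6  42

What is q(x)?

Using the Lagrange interpolation formula with nodes -1, 0, 1, 2:
  L_0(x) = x(x - 1)(x - 2) / -6
  L_1(x) = (x + 1)(x - 1)(x - 2) / 2
  L_2(x) = (x + 1)x(x - 2) / -2
  L_3(x) = (x + 1)x(x - 1) / 6
Then q(x) = -12·L_0(x) + 0·L_1(x) + 6·L_2(x) + 42·L_3(x).
Expanding and collecting terms gives q(x) = 6x^3 - 3x^2 + 3x.
Check: q(1) = 6. ✓

q(x) = 6x^3 - 3x^2 + 3x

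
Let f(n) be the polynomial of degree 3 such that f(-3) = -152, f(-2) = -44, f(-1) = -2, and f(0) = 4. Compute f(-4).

Write f(n) = an^3 + bn^2 + cn + d. Substituting each data point gives a linear system:
  -27a + 9b - 3c + d = -152
  -8a + 4b - 2c + d = -44
  -a + b - c + d = -2
  d = 4
Solving the system yields a = 5, b = -3, c = -2, d = 4.
So f(n) = 5n^3 - 3n^2 - 2n + 4.
Then f(-4) = -356.

-356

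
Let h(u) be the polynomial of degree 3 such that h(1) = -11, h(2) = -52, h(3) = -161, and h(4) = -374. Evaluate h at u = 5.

-727

Write h(u) = au^3 + bu^2 + cu + d. Substituting each data point gives a linear system:
  a + b + c + d = -11
  8a + 4b + 2c + d = -52
  27a + 9b + 3c + d = -161
  64a + 16b + 4c + d = -374
Solving the system yields a = -6, b = 2, c = -5, d = -2.
So h(u) = -6u^3 + 2u^2 - 5u - 2.
Then h(5) = -727.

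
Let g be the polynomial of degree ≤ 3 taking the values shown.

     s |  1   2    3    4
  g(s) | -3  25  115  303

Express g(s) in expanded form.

g(s) = 6s^3 - 5s^2 + s - 5

Write g(s) = as^3 + bs^2 + cs + d. Substituting each data point gives a linear system:
  a + b + c + d = -3
  8a + 4b + 2c + d = 25
  27a + 9b + 3c + d = 115
  64a + 16b + 4c + d = 303
Solving the system yields a = 6, b = -5, c = 1, d = -5.
So g(s) = 6s³ - 5s² + s - 5.
Check: g(1) = -3. ✓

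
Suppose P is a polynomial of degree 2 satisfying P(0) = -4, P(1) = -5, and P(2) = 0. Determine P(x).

Using the Lagrange interpolation formula with nodes 0, 1, 2:
  L_0(x) = (x - 1)(x - 2) / 2
  L_1(x) = x(x - 2) / -1
  L_2(x) = x(x - 1) / 2
Then P(x) = -4·L_0(x) - 5·L_1(x) + 0·L_2(x).
Expanding and collecting terms gives P(x) = 3x^2 - 4x - 4.
Check: P(2) = 0. ✓

P(x) = 3x^2 - 4x - 4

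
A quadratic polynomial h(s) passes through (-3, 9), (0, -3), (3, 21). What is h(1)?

Write h(s) = as^2 + bs + c. Substituting each data point gives a linear system:
  9a - 3b + c = 9
  c = -3
  9a + 3b + c = 21
Solving the system yields a = 2, b = 2, c = -3.
So h(s) = 2s^2 + 2s - 3.
Then h(1) = 1.

1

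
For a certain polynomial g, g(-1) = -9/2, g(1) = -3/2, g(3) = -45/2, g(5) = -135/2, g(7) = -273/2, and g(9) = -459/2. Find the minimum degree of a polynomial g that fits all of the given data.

Forward differences of the values at s = -1, 1, 3, 5, 7, 9:
  g  : -9/2  -3/2  -45/2  -135/2  -273/2  -459/2
  Δ  : 3  -21  -45  -69  -93
  Δ^2: -24  -24  -24  -24
  Δ^3: 0  0  0
  Δ^4: 0  0
  Δ^5: 0
The second differences are constant (-24) and nonzero, while all higher differences vanish, so the minimal degree is 2.

2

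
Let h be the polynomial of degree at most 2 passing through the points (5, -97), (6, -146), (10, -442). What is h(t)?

h(t) = -5t^2 + 6t - 2

Write h(t) = at^2 + bt + c. Substituting each data point gives a linear system:
  25a + 5b + c = -97
  36a + 6b + c = -146
  100a + 10b + c = -442
Solving the system yields a = -5, b = 6, c = -2.
So h(t) = -5t^2 + 6t - 2.
Check: h(5) = -97. ✓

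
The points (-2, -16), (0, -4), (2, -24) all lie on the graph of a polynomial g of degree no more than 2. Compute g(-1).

Write g(x) = ax^2 + bx + c. Substituting each data point gives a linear system:
  4a - 2b + c = -16
  c = -4
  4a + 2b + c = -24
Solving the system yields a = -4, b = -2, c = -4.
So g(x) = -4x^2 - 2x - 4.
Then g(-1) = -6.

-6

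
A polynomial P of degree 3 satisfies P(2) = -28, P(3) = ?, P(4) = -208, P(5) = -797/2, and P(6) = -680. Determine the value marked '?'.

-181/2

On equispaced nodes a degree-3 polynomial has vanishing fourth forward difference, so
  P(2) - 4·P(3) + 6·P(4) - 4·P(5) + P(6) = 0.
Substituting the known values and solving for P(3):
  -4·P(3) = 362
  P(3) = -181/2.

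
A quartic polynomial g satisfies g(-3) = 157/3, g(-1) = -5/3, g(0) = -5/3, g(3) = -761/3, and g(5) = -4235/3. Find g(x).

Write g(x) = ax^4 + bx^3 + cx^2 + dx + e. Substituting each data point gives a linear system:
  81a - 27b + 9c - 3d + e = 157/3
  a - b + c - d + e = -5/3
  e = -5/3
  81a + 27b + 9c + 3d + e = -761/3
  625a + 125b + 25c + 5d + e = -4235/3
Solving the system yields a = -1, b = -6, c = -2, d = 3, e = -5/3.
So g(x) = -x⁴ - 6x³ - 2x² + 3x - 5/3.
Check: g(0) = -5/3. ✓

g(x) = -x^4 - 6x^3 - 2x^2 + 3x - 5/3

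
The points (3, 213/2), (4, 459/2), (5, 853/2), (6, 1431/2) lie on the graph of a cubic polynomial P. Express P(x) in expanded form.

P(x) = 3x^3 + x^2 + 5x + 3/2

Write P(x) = ax^3 + bx^2 + cx + d. Substituting each data point gives a linear system:
  27a + 9b + 3c + d = 213/2
  64a + 16b + 4c + d = 459/2
  125a + 25b + 5c + d = 853/2
  216a + 36b + 6c + d = 1431/2
Solving the system yields a = 3, b = 1, c = 5, d = 3/2.
So P(x) = 3x³ + x² + 5x + 3/2.
Check: P(6) = 1431/2. ✓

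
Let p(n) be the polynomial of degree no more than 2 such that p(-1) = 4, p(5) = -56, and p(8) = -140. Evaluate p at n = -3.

Using the Lagrange interpolation formula with nodes -1, 5, 8:
  L_0(n) = (n - 5)(n - 8) / 54
  L_1(n) = (n + 1)(n - 8) / -18
  L_2(n) = (n + 1)(n - 5) / 27
Then p(n) = 4·L_0(n) - 56·L_1(n) - 140·L_2(n).
Expanding and collecting terms gives p(n) = -2n^2 - 2n + 4.
Evaluating at n = -3: p(-3) = -8.

-8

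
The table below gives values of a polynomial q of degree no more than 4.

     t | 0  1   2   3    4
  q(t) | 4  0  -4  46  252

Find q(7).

Forward differences of the values at t = 0, 1, 2, 3, 4:
  q  : 4  0  -4  46  252
  Δ  : -4  -4  50  206
  Δ^2: 0  54  156
  Δ^3: 54  102
  Δ^4: 48
The fourth differences are constant, confirming degree 4.
Interpolating (Newton forward form) and evaluating at t = 7 gives q(7) = 3546.

3546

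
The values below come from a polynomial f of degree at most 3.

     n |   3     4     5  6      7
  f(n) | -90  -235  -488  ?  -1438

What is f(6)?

-879

The 4 known points determine the degree-3 polynomial uniquely.
Write f(n) = an^3 + bn^2 + cn + d. Substituting each data point gives a linear system:
  27a + 9b + 3c + d = -90
  64a + 16b + 4c + d = -235
  125a + 25b + 5c + d = -488
  343a + 49b + 7c + d = -1438
Solving the system yields a = -5, b = 6, c = -2, d = -3.
So f(n) = -5n^3 + 6n^2 - 2n - 3.
Then f(6) = -879.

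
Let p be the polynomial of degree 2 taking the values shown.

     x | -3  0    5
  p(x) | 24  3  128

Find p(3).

54

Using the Lagrange interpolation formula with nodes -3, 0, 5:
  L_0(x) = x(x - 5) / 24
  L_1(x) = (x + 3)(x - 5) / -15
  L_2(x) = (x + 3)x / 40
Then p(x) = 24·L_0(x) + 3·L_1(x) + 128·L_2(x).
Expanding and collecting terms gives p(x) = 4x^2 + 5x + 3.
Evaluating at x = 3: p(3) = 54.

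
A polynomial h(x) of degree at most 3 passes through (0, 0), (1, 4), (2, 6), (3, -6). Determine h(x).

h(x) = -2x^3 + 5x^2 + x

Write h(x) = ax^3 + bx^2 + cx + d. Substituting each data point gives a linear system:
  d = 0
  a + b + c + d = 4
  8a + 4b + 2c + d = 6
  27a + 9b + 3c + d = -6
Solving the system yields a = -2, b = 5, c = 1, d = 0.
So h(x) = -2x³ + 5x² + x.
Check: h(3) = -6. ✓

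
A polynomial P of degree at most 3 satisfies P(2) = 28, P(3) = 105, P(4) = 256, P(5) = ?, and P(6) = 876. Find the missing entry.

The 4 known points determine the degree-3 polynomial uniquely.
Write P(u) = au^3 + bu^2 + cu + d. Substituting each data point gives a linear system:
  8a + 4b + 2c + d = 28
  27a + 9b + 3c + d = 105
  64a + 16b + 4c + d = 256
  216a + 36b + 6c + d = 876
Solving the system yields a = 4, b = 1, c = -4, d = 0.
So P(u) = 4u^3 + u^2 - 4u.
Then P(5) = 505.

505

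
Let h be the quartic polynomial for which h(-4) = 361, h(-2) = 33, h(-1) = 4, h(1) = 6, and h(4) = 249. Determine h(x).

Write h(x) = ax^4 + bx^3 + cx^2 + dx + e. Substituting each data point gives a linear system:
  256a - 64b + 16c - 4d + e = 361
  16a - 8b + 4c - 2d + e = 33
  a - b + c - d + e = 4
  a + b + c + d + e = 6
  256a + 64b + 16c + 4d + e = 249
Solving the system yields a = 1, b = -1, c = 3, d = 2, e = 1.
So h(x) = x^4 - x^3 + 3x^2 + 2x + 1.
Check: h(-2) = 33. ✓

h(x) = x^4 - x^3 + 3x^2 + 2x + 1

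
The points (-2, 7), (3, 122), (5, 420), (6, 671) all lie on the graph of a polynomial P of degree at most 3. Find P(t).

Using the Lagrange interpolation formula with nodes -2, 3, 5, 6:
  L_0(t) = (t - 3)(t - 5)(t - 6) / -280
  L_1(t) = (t + 2)(t - 5)(t - 6) / 30
  L_2(t) = (t + 2)(t - 3)(t - 6) / -14
  L_3(t) = (t + 2)(t - 3)(t - 5) / 24
Then P(t) = 7·L_0(t) + 122·L_1(t) + 420·L_2(t) + 671·L_3(t).
Expanding and collecting terms gives P(t) = 2t^3 + 6t^2 + 3t + 5.
Check: P(6) = 671. ✓

P(t) = 2t^3 + 6t^2 + 3t + 5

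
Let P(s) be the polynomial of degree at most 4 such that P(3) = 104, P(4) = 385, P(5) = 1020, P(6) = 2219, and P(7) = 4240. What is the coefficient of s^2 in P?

-5

Write P(s) = as^4 + bs^3 + cs^2 + ds + e. Substituting each data point gives a linear system:
  81a + 27b + 9c + 3d + e = 104
  256a + 64b + 16c + 4d + e = 385
  625a + 125b + 25c + 5d + e = 1020
  1296a + 216b + 36c + 6d + e = 2219
  2401a + 343b + 49c + 7d + e = 4240
Solving the system yields a = 2, b = -1, c = -5, d = 3, e = 5.
So P(s) = 2s^4 - s^3 - 5s^2 + 3s + 5.
The coefficient of s^2 is -5.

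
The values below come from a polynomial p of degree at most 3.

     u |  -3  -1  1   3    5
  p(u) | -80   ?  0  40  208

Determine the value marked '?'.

On equispaced nodes a degree-3 polynomial has vanishing fourth forward difference, so
  p(-3) - 4·p(-1) + 6·p(1) - 4·p(3) + p(5) = 0.
Substituting the known values and solving for p(-1):
  -4·p(-1) = 32
  p(-1) = -8.

-8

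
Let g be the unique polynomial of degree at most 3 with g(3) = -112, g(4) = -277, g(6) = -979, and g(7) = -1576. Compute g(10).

-4711

Using the Lagrange interpolation formula with nodes 3, 4, 6, 7:
  L_0(n) = (n - 4)(n - 6)(n - 7) / -12
  L_1(n) = (n - 3)(n - 6)(n - 7) / 6
  L_2(n) = (n - 3)(n - 4)(n - 7) / -6
  L_3(n) = (n - 3)(n - 4)(n - 6) / 12
Then g(n) = -112·L_0(n) - 277·L_1(n) - 979·L_2(n) - 1576·L_3(n).
Expanding and collecting terms gives g(n) = -5n^3 + 3n^2 - n - 1.
Evaluating at n = 10: g(10) = -4711.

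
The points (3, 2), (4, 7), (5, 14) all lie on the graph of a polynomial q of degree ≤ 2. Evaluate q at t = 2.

Forward differences of the values at t = 3, 4, 5:
  q  : 2  7  14
  Δ  : 5  7
  Δ^2: 2
The second differences are constant, confirming degree 2.
Interpolating (Newton forward form) and evaluating at t = 2 gives q(2) = -1.

-1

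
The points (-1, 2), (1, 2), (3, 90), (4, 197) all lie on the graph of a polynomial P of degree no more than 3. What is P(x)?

Using the Lagrange interpolation formula with nodes -1, 1, 3, 4:
  L_0(x) = (x - 1)(x - 3)(x - 4) / -40
  L_1(x) = (x + 1)(x - 3)(x - 4) / 12
  L_2(x) = (x + 1)(x - 1)(x - 4) / -8
  L_3(x) = (x + 1)(x - 1)(x - 3) / 15
Then P(x) = 2·L_0(x) + 2·L_1(x) + 90·L_2(x) + 197·L_3(x).
Expanding and collecting terms gives P(x) = 2x³ + 5x² - 2x - 3.
Check: P(1) = 2. ✓

P(x) = 2x^3 + 5x^2 - 2x - 3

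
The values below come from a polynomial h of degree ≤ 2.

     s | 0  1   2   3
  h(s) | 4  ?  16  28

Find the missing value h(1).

8

On equispaced nodes a degree-2 polynomial has vanishing third forward difference, so
  - h(0) + 3·h(1) - 3·h(2) + h(3) = 0.
Substituting the known values and solving for h(1):
  3·h(1) = 24
  h(1) = 8.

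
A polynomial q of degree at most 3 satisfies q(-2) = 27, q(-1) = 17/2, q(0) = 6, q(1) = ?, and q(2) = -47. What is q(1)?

On equispaced nodes a degree-3 polynomial has vanishing fourth forward difference, so
  q(-2) - 4·q(-1) + 6·q(0) - 4·q(1) + q(2) = 0.
Substituting the known values and solving for q(1):
  -4·q(1) = 18
  q(1) = -9/2.

-9/2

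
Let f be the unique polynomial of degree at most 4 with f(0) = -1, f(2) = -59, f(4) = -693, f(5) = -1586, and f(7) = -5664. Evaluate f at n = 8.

-9449

Write f(n) = an^4 + bn^3 + cn^2 + dn + e. Substituting each data point gives a linear system:
  e = -1
  16a + 8b + 4c + 2d + e = -59
  256a + 64b + 16c + 4d + e = -693
  625a + 125b + 25c + 5d + e = -1586
  2401a + 343b + 49c + 7d + e = -5664
Solving the system yields a = -2, b = -2, c = -4, d = 3, e = -1.
So f(n) = -2n⁴ - 2n³ - 4n² + 3n - 1.
Then f(8) = -9449.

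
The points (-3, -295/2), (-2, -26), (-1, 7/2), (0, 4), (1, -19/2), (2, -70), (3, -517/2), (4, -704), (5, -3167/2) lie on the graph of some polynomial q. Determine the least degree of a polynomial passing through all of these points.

Forward differences of the values at t = -3, -2, -1, 0, 1, 2, 3, 4, 5:
  q  : -295/2  -26  7/2  4  -19/2  -70  -517/2  -704  -3167/2
  Δ  : 243/2  59/2  1/2  -27/2  -121/2  -377/2  -891/2  -1759/2
  Δ^2: -92  -29  -14  -47  -128  -257  -434
  Δ^3: 63  15  -33  -81  -129  -177
  Δ^4: -48  -48  -48  -48  -48
  Δ^5: 0  0  0  0
  Δ^6: 0  0  0
  Δ^7: 0  0
  Δ^8: 0
The fourth differences are constant (-48) and nonzero, while all higher differences vanish, so the minimal degree is 4.

4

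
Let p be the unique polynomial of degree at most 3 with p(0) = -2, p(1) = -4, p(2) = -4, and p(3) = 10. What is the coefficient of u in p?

1

Write p(u) = au^3 + bu^2 + cu + d. Substituting each data point gives a linear system:
  d = -2
  a + b + c + d = -4
  8a + 4b + 2c + d = -4
  27a + 9b + 3c + d = 10
Solving the system yields a = 2, b = -5, c = 1, d = -2.
So p(u) = 2u^3 - 5u^2 + u - 2.
The coefficient of u is 1.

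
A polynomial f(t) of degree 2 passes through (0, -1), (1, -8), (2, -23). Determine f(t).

Using the Lagrange interpolation formula with nodes 0, 1, 2:
  L_0(t) = (t - 1)(t - 2) / 2
  L_1(t) = t(t - 2) / -1
  L_2(t) = t(t - 1) / 2
Then f(t) = -1·L_0(t) - 8·L_1(t) - 23·L_2(t).
Expanding and collecting terms gives f(t) = -4t^2 - 3t - 1.
Check: f(0) = -1. ✓

f(t) = -4t^2 - 3t - 1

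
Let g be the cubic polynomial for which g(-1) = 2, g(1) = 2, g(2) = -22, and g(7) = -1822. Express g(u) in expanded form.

g(u) = -6u^3 + 4u^2 + 6u - 2

Write g(u) = au^3 + bu^2 + cu + d. Substituting each data point gives a linear system:
  -a + b - c + d = 2
  a + b + c + d = 2
  8a + 4b + 2c + d = -22
  343a + 49b + 7c + d = -1822
Solving the system yields a = -6, b = 4, c = 6, d = -2.
So g(u) = -6u^3 + 4u^2 + 6u - 2.
Check: g(-1) = 2. ✓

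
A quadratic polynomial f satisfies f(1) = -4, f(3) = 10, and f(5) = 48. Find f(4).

26

Write f(x) = ax^2 + bx + c. Substituting each data point gives a linear system:
  a + b + c = -4
  9a + 3b + c = 10
  25a + 5b + c = 48
Solving the system yields a = 3, b = -5, c = -2.
So f(x) = 3x^2 - 5x - 2.
Then f(4) = 26.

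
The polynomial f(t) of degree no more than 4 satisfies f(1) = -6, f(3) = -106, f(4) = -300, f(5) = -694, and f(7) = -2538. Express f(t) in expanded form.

Write f(t) = at^4 + bt^3 + ct^2 + dt + e. Substituting each data point gives a linear system:
  a + b + c + d + e = -6
  81a + 27b + 9c + 3d + e = -106
  256a + 64b + 16c + 4d + e = -300
  625a + 125b + 25c + 5d + e = -694
  2401a + 343b + 49c + 7d + e = -2538
Solving the system yields a = -1, b = 0, c = -3, d = 2, e = -4.
So f(t) = -t⁴ - 3t² + 2t - 4.
Check: f(7) = -2538. ✓

f(t) = -t^4 - 3t^2 + 2t - 4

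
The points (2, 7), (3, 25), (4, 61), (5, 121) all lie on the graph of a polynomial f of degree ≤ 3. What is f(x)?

f(x) = x^3 - x + 1

Write f(x) = ax^3 + bx^2 + cx + d. Substituting each data point gives a linear system:
  8a + 4b + 2c + d = 7
  27a + 9b + 3c + d = 25
  64a + 16b + 4c + d = 61
  125a + 25b + 5c + d = 121
Solving the system yields a = 1, b = 0, c = -1, d = 1.
So f(x) = x^3 - x + 1.
Check: f(4) = 61. ✓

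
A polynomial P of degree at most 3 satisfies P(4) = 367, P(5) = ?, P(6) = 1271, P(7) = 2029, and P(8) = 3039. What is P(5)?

On equispaced nodes a degree-3 polynomial has vanishing fourth forward difference, so
  P(4) - 4·P(5) + 6·P(6) - 4·P(7) + P(8) = 0.
Substituting the known values and solving for P(5):
  -4·P(5) = -2916
  P(5) = 729.

729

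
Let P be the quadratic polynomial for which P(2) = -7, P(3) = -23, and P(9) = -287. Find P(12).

-527

Using the Lagrange interpolation formula with nodes 2, 3, 9:
  L_0(x) = (x - 3)(x - 9) / 7
  L_1(x) = (x - 2)(x - 9) / -6
  L_2(x) = (x - 2)(x - 3) / 42
Then P(x) = -7·L_0(x) - 23·L_1(x) - 287·L_2(x).
Expanding and collecting terms gives P(x) = -4x² + 4x + 1.
Evaluating at x = 12: P(12) = -527.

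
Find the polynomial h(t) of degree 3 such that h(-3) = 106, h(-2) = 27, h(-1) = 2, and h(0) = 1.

h(t) = -5t^3 - 3t^2 + t + 1

Write h(t) = at^3 + bt^2 + ct + d. Substituting each data point gives a linear system:
  -27a + 9b - 3c + d = 106
  -8a + 4b - 2c + d = 27
  -a + b - c + d = 2
  d = 1
Solving the system yields a = -5, b = -3, c = 1, d = 1.
So h(t) = -5t³ - 3t² + t + 1.
Check: h(-2) = 27. ✓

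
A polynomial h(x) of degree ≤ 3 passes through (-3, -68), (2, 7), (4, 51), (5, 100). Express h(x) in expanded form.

h(x) = x^3 - 2x^2 + 6x - 5

Using the Lagrange interpolation formula with nodes -3, 2, 4, 5:
  L_0(x) = (x - 2)(x - 4)(x - 5) / -280
  L_1(x) = (x + 3)(x - 4)(x - 5) / 30
  L_2(x) = (x + 3)(x - 2)(x - 5) / -14
  L_3(x) = (x + 3)(x - 2)(x - 4) / 24
Then h(x) = -68·L_0(x) + 7·L_1(x) + 51·L_2(x) + 100·L_3(x).
Expanding and collecting terms gives h(x) = x^3 - 2x^2 + 6x - 5.
Check: h(5) = 100. ✓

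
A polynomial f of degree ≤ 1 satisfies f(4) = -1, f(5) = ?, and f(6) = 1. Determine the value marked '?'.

The 2 known points determine the degree-1 polynomial uniquely.
Write f(t) = at + b. Substituting each data point gives a linear system:
  4a + b = -1
  6a + b = 1
Solving the system yields a = 1, b = -5.
So f(t) = t - 5.
Then f(5) = 0.

0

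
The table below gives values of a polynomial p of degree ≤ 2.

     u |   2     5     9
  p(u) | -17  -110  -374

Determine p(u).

p(u) = -5u^2 + 4u - 5

Write p(u) = au^2 + bu + c. Substituting each data point gives a linear system:
  4a + 2b + c = -17
  25a + 5b + c = -110
  81a + 9b + c = -374
Solving the system yields a = -5, b = 4, c = -5.
So p(u) = -5u^2 + 4u - 5.
Check: p(2) = -17. ✓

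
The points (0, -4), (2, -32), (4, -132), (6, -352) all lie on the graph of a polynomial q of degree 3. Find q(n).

Write q(n) = an^3 + bn^2 + cn + d. Substituting each data point gives a linear system:
  d = -4
  8a + 4b + 2c + d = -32
  64a + 16b + 4c + d = -132
  216a + 36b + 6c + d = -352
Solving the system yields a = -1, b = -3, c = -4, d = -4.
So q(n) = -n^3 - 3n^2 - 4n - 4.
Check: q(6) = -352. ✓

q(n) = -n^3 - 3n^2 - 4n - 4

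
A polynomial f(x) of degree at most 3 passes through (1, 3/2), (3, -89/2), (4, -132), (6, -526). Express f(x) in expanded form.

Write f(x) = ax^3 + bx^2 + cx + d. Substituting each data point gives a linear system:
  a + b + c + d = 3/2
  27a + 9b + 3c + d = -89/2
  64a + 16b + 4c + d = -132
  216a + 36b + 6c + d = -526
Solving the system yields a = -3, b = 5/2, c = 6, d = -4.
So f(x) = -3x^3 + (5/2)x^2 + 6x - 4.
Check: f(3) = -89/2. ✓

f(x) = -3x^3 + (5/2)x^2 + 6x - 4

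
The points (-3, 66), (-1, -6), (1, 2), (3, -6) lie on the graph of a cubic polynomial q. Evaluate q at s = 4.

-46

Forward differences of the values at s = -3, -1, 1, 3:
  q  : 66  -6  2  -6
  Δ  : -72  8  -8
  Δ^2: 80  -16
  Δ^3: -96
The third differences are constant, confirming degree 3.
Interpolating (Newton forward form) and evaluating at s = 4 gives q(4) = -46.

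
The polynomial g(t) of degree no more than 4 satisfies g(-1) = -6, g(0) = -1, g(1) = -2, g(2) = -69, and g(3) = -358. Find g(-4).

Write g(t) = at^4 + bt^3 + ct^2 + dt + e. Substituting each data point gives a linear system:
  a - b + c - d + e = -6
  e = -1
  a + b + c + d + e = -2
  16a + 8b + 4c + 2d + e = -69
  81a + 27b + 9c + 3d + e = -358
Solving the system yields a = -4, b = -2, c = 1, d = 4, e = -1.
So g(t) = -4t^4 - 2t^3 + t^2 + 4t - 1.
Then g(-4) = -897.

-897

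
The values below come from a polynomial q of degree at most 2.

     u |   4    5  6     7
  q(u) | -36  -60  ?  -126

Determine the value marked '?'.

The 3 known points determine the degree-2 polynomial uniquely.
Write q(u) = au^2 + bu + c. Substituting each data point gives a linear system:
  16a + 4b + c = -36
  25a + 5b + c = -60
  49a + 7b + c = -126
Solving the system yields a = -3, b = 3, c = 0.
So q(u) = -3u^2 + 3u.
Then q(6) = -90.

-90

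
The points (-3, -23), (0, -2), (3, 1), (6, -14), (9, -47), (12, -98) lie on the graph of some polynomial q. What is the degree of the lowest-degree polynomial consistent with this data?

Forward differences of the values at n = -3, 0, 3, 6, 9, 12:
  q  : -23  -2  1  -14  -47  -98
  Δ  : 21  3  -15  -33  -51
  Δ^2: -18  -18  -18  -18
  Δ^3: 0  0  0
  Δ^4: 0  0
  Δ^5: 0
The second differences are constant (-18) and nonzero, while all higher differences vanish, so the minimal degree is 2.

2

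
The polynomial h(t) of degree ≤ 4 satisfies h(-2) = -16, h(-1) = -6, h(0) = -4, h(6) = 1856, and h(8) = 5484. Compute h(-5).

206

Write h(t) = at^4 + bt^3 + ct^2 + dt + e. Substituting each data point gives a linear system:
  16a - 8b + 4c - 2d + e = -16
  a - b + c - d + e = -6
  e = -4
  1296a + 216b + 36c + 6d + e = 1856
  4096a + 512b + 64c + 8d + e = 5484
Solving the system yields a = 1, b = 3, c = -2, d = -2, e = -4.
So h(t) = t^4 + 3t^3 - 2t^2 - 2t - 4.
Then h(-5) = 206.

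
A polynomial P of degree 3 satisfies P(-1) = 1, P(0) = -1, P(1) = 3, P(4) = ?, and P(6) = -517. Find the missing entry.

-129

The 4 known points determine the degree-3 polynomial uniquely.
Write P(t) = at^3 + bt^2 + ct + d. Substituting each data point gives a linear system:
  -a + b - c + d = 1
  d = -1
  a + b + c + d = 3
  216a + 36b + 6c + d = -517
Solving the system yields a = -3, b = 3, c = 4, d = -1.
So P(t) = -3t^3 + 3t^2 + 4t - 1.
Then P(4) = -129.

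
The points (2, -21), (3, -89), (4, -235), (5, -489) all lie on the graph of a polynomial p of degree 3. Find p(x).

p(x) = -5x^3 + 6x^2 - 3x + 1

Write p(x) = ax^3 + bx^2 + cx + d. Substituting each data point gives a linear system:
  8a + 4b + 2c + d = -21
  27a + 9b + 3c + d = -89
  64a + 16b + 4c + d = -235
  125a + 25b + 5c + d = -489
Solving the system yields a = -5, b = 6, c = -3, d = 1.
So p(x) = -5x³ + 6x² - 3x + 1.
Check: p(4) = -235. ✓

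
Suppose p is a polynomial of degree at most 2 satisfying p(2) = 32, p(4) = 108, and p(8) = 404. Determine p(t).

Write p(t) = at^2 + bt + c. Substituting each data point gives a linear system:
  4a + 2b + c = 32
  16a + 4b + c = 108
  64a + 8b + c = 404
Solving the system yields a = 6, b = 2, c = 4.
So p(t) = 6t² + 2t + 4.
Check: p(2) = 32. ✓

p(t) = 6t^2 + 2t + 4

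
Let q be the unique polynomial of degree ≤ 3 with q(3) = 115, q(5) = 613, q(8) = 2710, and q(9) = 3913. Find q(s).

q(s) = 6s^3 - 6s^2 + 3s - 2

Write q(s) = as^3 + bs^2 + cs + d. Substituting each data point gives a linear system:
  27a + 9b + 3c + d = 115
  125a + 25b + 5c + d = 613
  512a + 64b + 8c + d = 2710
  729a + 81b + 9c + d = 3913
Solving the system yields a = 6, b = -6, c = 3, d = -2.
So q(s) = 6s³ - 6s² + 3s - 2.
Check: q(5) = 613. ✓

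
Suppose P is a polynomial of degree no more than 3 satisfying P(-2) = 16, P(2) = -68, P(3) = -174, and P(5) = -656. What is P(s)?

P(s) = -4s^3 - 5s^2 - 5s - 6

Write P(s) = as^3 + bs^2 + cs + d. Substituting each data point gives a linear system:
  -8a + 4b - 2c + d = 16
  8a + 4b + 2c + d = -68
  27a + 9b + 3c + d = -174
  125a + 25b + 5c + d = -656
Solving the system yields a = -4, b = -5, c = -5, d = -6.
So P(s) = -4s³ - 5s² - 5s - 6.
Check: P(2) = -68. ✓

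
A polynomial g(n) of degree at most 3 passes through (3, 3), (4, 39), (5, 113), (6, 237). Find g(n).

g(n) = 2n^3 - 5n^2 - 3n + 3

Write g(n) = an^3 + bn^2 + cn + d. Substituting each data point gives a linear system:
  27a + 9b + 3c + d = 3
  64a + 16b + 4c + d = 39
  125a + 25b + 5c + d = 113
  216a + 36b + 6c + d = 237
Solving the system yields a = 2, b = -5, c = -3, d = 3.
So g(n) = 2n³ - 5n² - 3n + 3.
Check: g(6) = 237. ✓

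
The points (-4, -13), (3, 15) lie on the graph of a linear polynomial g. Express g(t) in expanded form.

Write g(t) = at + b. Substituting each data point gives a linear system:
  -4a + b = -13
  3a + b = 15
Solving the system yields a = 4, b = 3.
So g(t) = 4t + 3.
Check: g(-4) = -13. ✓

g(t) = 4t + 3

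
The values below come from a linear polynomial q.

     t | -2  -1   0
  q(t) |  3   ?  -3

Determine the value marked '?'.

The 2 known points determine the degree-1 polynomial uniquely.
Write q(t) = at + b. Substituting each data point gives a linear system:
  -2a + b = 3
  b = -3
Solving the system yields a = -3, b = -3.
So q(t) = -3t - 3.
Then q(-1) = 0.

0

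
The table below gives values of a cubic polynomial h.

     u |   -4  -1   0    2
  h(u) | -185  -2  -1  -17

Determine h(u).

Write h(u) = au^3 + bu^2 + cu + d. Substituting each data point gives a linear system:
  -64a + 16b - 4c + d = -185
  -a + b - c + d = -2
  d = -1
  8a + 4b + 2c + d = -17
Solving the system yields a = 2, b = -5, c = -6, d = -1.
So h(u) = 2u³ - 5u² - 6u - 1.
Check: h(-4) = -185. ✓

h(u) = 2u^3 - 5u^2 - 6u - 1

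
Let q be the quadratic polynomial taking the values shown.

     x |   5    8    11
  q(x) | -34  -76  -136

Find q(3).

Write q(x) = ax^2 + bx + c. Substituting each data point gives a linear system:
  25a + 5b + c = -34
  64a + 8b + c = -76
  121a + 11b + c = -136
Solving the system yields a = -1, b = -1, c = -4.
So q(x) = -x^2 - x - 4.
Then q(3) = -16.

-16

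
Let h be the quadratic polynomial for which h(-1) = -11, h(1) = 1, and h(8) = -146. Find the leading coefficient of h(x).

-3

Write h(x) = ax^2 + bx + c. Substituting each data point gives a linear system:
  a - b + c = -11
  a + b + c = 1
  64a + 8b + c = -146
Solving the system yields a = -3, b = 6, c = -2.
So h(x) = -3x² + 6x - 2.
The leading coefficient is -3.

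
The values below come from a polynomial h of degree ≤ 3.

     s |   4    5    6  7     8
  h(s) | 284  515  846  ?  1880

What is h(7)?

The 4 known points determine the degree-3 polynomial uniquely.
Write h(s) = as^3 + bs^2 + cs + d. Substituting each data point gives a linear system:
  64a + 16b + 4c + d = 284
  125a + 25b + 5c + d = 515
  216a + 36b + 6c + d = 846
  512a + 64b + 8c + d = 1880
Solving the system yields a = 3, b = 5, c = 3, d = 0.
So h(s) = 3s^3 + 5s^2 + 3s.
Then h(7) = 1295.

1295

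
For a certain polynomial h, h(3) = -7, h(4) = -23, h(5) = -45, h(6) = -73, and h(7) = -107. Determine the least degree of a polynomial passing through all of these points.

Forward differences of the values at u = 3, 4, 5, 6, 7:
  h  : -7  -23  -45  -73  -107
  Δ  : -16  -22  -28  -34
  Δ^2: -6  -6  -6
  Δ^3: 0  0
  Δ^4: 0
The second differences are constant (-6) and nonzero, while all higher differences vanish, so the minimal degree is 2.

2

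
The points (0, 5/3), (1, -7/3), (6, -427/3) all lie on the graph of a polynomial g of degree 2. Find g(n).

Write g(n) = an^2 + bn + c. Substituting each data point gives a linear system:
  c = 5/3
  a + b + c = -7/3
  36a + 6b + c = -427/3
Solving the system yields a = -4, b = 0, c = 5/3.
So g(n) = -4n² + 5/3.
Check: g(6) = -427/3. ✓

g(n) = -4n^2 + 5/3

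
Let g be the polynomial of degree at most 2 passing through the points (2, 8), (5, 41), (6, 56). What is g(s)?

g(s) = s^2 + 4s - 4

Write g(s) = as^2 + bs + c. Substituting each data point gives a linear system:
  4a + 2b + c = 8
  25a + 5b + c = 41
  36a + 6b + c = 56
Solving the system yields a = 1, b = 4, c = -4.
So g(s) = s^2 + 4s - 4.
Check: g(5) = 41. ✓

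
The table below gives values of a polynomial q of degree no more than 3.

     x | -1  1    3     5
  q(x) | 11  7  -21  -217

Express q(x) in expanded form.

Using the Lagrange interpolation formula with nodes -1, 1, 3, 5:
  L_0(x) = (x - 1)(x - 3)(x - 5) / -48
  L_1(x) = (x + 1)(x - 3)(x - 5) / 16
  L_2(x) = (x + 1)(x - 1)(x - 5) / -16
  L_3(x) = (x + 1)(x - 1)(x - 3) / 48
Then q(x) = 11·L_0(x) + 7·L_1(x) - 21·L_2(x) - 217·L_3(x).
Expanding and collecting terms gives q(x) = -3x^3 + 6x^2 + x + 3.
Check: q(1) = 7. ✓

q(x) = -3x^3 + 6x^2 + x + 3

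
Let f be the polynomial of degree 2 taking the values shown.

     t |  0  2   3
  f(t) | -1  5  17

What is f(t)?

f(t) = 3t^2 - 3t - 1

Write f(t) = at^2 + bt + c. Substituting each data point gives a linear system:
  c = -1
  4a + 2b + c = 5
  9a + 3b + c = 17
Solving the system yields a = 3, b = -3, c = -1.
So f(t) = 3t^2 - 3t - 1.
Check: f(2) = 5. ✓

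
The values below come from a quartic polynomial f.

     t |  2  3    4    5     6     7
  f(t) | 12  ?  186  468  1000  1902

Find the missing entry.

On equispaced nodes a degree-4 polynomial has vanishing fifth forward difference, so
  - f(2) + 5·f(3) - 10·f(4) + 10·f(5) - 5·f(6) + f(7) = 0.
Substituting the known values and solving for f(3):
  5·f(3) = 290
  f(3) = 58.

58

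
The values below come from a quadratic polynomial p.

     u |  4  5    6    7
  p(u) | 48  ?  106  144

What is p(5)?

74

On equispaced nodes a degree-2 polynomial has vanishing third forward difference, so
  - p(4) + 3·p(5) - 3·p(6) + p(7) = 0.
Substituting the known values and solving for p(5):
  3·p(5) = 222
  p(5) = 74.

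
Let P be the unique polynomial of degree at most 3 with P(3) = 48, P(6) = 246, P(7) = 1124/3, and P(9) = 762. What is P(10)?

Using the Lagrange interpolation formula with nodes 3, 6, 7, 9:
  L_0(n) = (n - 6)(n - 7)(n - 9) / -72
  L_1(n) = (n - 3)(n - 7)(n - 9) / 9
  L_2(n) = (n - 3)(n - 6)(n - 9) / -8
  L_3(n) = (n - 3)(n - 6)(n - 7) / 36
Then P(n) = 48·L_0(n) + 246·L_1(n) + 1124/3·L_2(n) + 762·L_3(n).
Expanding and collecting terms gives P(n) = n³ - (1/3)n² + 6n + 6.
Evaluating at n = 10: P(10) = 3098/3.

3098/3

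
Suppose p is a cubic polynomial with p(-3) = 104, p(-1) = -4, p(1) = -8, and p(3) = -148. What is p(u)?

p(u) = -5u^3 - 2u^2 + 3u - 4

Using the Lagrange interpolation formula with nodes -3, -1, 1, 3:
  L_0(u) = (u + 1)(u - 1)(u - 3) / -48
  L_1(u) = (u + 3)(u - 1)(u - 3) / 16
  L_2(u) = (u + 3)(u + 1)(u - 3) / -16
  L_3(u) = (u + 3)(u + 1)(u - 1) / 48
Then p(u) = 104·L_0(u) - 4·L_1(u) - 8·L_2(u) - 148·L_3(u).
Expanding and collecting terms gives p(u) = -5u^3 - 2u^2 + 3u - 4.
Check: p(-1) = -4. ✓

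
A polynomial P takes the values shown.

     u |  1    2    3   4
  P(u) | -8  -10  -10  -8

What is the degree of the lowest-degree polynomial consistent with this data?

Forward differences of the values at u = 1, 2, 3, 4:
  P  : -8  -10  -10  -8
  Δ  : -2  0  2
  Δ^2: 2  2
  Δ^3: 0
The second differences are constant (2) and nonzero, while all higher differences vanish, so the minimal degree is 2.

2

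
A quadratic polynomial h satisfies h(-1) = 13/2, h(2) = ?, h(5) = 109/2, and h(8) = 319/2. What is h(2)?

7/2

The 3 known points determine the degree-2 polynomial uniquely.
Write h(n) = an^2 + bn + c. Substituting each data point gives a linear system:
  a - b + c = 13/2
  25a + 5b + c = 109/2
  64a + 8b + c = 319/2
Solving the system yields a = 3, b = -4, c = -1/2.
So h(n) = 3n² - 4n - 1/2.
Then h(2) = 7/2.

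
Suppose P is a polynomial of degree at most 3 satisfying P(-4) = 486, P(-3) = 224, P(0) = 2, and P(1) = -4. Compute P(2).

Write P(s) = as^3 + bs^2 + cs + d. Substituting each data point gives a linear system:
  -64a + 16b - 4c + d = 486
  -27a + 9b - 3c + d = 224
  d = 2
  a + b + c + d = -4
Solving the system yields a = -6, b = 5, c = -5, d = 2.
So P(s) = -6s^3 + 5s^2 - 5s + 2.
Then P(2) = -36.

-36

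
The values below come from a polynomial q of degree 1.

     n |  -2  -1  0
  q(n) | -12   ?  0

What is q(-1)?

-6

The 2 known points determine the degree-1 polynomial uniquely.
Write q(n) = an + b. Substituting each data point gives a linear system:
  -2a + b = -12
  b = 0
Solving the system yields a = 6, b = 0.
So q(n) = 6n.
Then q(-1) = -6.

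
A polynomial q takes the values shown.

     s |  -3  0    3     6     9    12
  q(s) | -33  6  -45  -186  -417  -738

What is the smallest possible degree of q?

2

Forward differences of the values at s = -3, 0, 3, 6, 9, 12:
  q  : -33  6  -45  -186  -417  -738
  Δ  : 39  -51  -141  -231  -321
  Δ^2: -90  -90  -90  -90
  Δ^3: 0  0  0
  Δ^4: 0  0
  Δ^5: 0
The second differences are constant (-90) and nonzero, while all higher differences vanish, so the minimal degree is 2.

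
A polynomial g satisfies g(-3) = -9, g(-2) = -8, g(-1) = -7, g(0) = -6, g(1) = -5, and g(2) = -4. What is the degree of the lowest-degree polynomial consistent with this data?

Forward differences of the values at x = -3, -2, -1, 0, 1, 2:
  g  : -9  -8  -7  -6  -5  -4
  Δ  : 1  1  1  1  1
  Δ^2: 0  0  0  0
  Δ^3: 0  0  0
  Δ^4: 0  0
  Δ^5: 0
The first differences are constant (1) and nonzero, while all higher differences vanish, so the minimal degree is 1.

1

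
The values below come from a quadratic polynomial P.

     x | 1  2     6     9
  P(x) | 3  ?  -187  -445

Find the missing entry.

-11

The 3 known points determine the degree-2 polynomial uniquely.
Write P(x) = ax^2 + bx + c. Substituting each data point gives a linear system:
  a + b + c = 3
  36a + 6b + c = -187
  81a + 9b + c = -445
Solving the system yields a = -6, b = 4, c = 5.
So P(x) = -6x^2 + 4x + 5.
Then P(2) = -11.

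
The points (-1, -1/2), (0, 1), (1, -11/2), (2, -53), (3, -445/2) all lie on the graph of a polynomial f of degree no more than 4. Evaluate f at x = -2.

-25

Write f(x) = ax^4 + bx^3 + cx^2 + dx + e. Substituting each data point gives a linear system:
  a - b + c - d + e = -1/2
  e = 1
  a + b + c + d + e = -11/2
  16a + 8b + 4c + 2d + e = -53
  81a + 27b + 9c + 3d + e = -445/2
Solving the system yields a = -2, b = -3/2, c = -2, d = -1, e = 1.
So f(x) = -2x^4 - (3/2)x^3 - 2x^2 - x + 1.
Then f(-2) = -25.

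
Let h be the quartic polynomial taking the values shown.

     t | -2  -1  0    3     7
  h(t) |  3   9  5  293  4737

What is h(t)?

Using the Lagrange interpolation formula with nodes -2, -1, 0, 3, 7:
  L_0(t) = (t + 1)t(t - 3)(t - 7) / 90
  L_1(t) = (t + 2)t(t - 3)(t - 7) / -32
  L_2(t) = (t + 2)(t + 1)(t - 3)(t - 7) / 42
  L_3(t) = (t + 2)(t + 1)t(t - 7) / -240
  L_4(t) = (t + 2)(t + 1)t(t - 3) / 2016
Then h(t) = 3·L_0(t) + 9·L_1(t) + 5·L_2(t) + 293·L_3(t) + 4737·L_4(t).
Expanding and collecting terms gives h(t) = t^4 + 6t^3 + 6t^2 - 3t + 5.
Check: h(0) = 5. ✓

h(t) = t^4 + 6t^3 + 6t^2 - 3t + 5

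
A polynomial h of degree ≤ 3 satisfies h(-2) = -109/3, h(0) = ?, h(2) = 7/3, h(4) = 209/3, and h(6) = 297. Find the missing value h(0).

The 4 known points determine the degree-3 polynomial uniquely.
Write h(x) = ax^3 + bx^2 + cx + d. Substituting each data point gives a linear system:
  -8a + 4b - 2c + d = -109/3
  8a + 4b + 2c + d = 7/3
  64a + 16b + 4c + d = 209/3
  216a + 36b + 6c + d = 297
Solving the system yields a = 2, b = -4, c = 5/3, d = -1.
So h(x) = 2x^3 - 4x^2 + (5/3)x - 1.
Then h(0) = -1.

-1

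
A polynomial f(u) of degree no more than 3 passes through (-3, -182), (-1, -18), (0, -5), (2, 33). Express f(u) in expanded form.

f(u) = 5u^3 - 3u^2 + 5u - 5

Using the Lagrange interpolation formula with nodes -3, -1, 0, 2:
  L_0(u) = (u + 1)u(u - 2) / -30
  L_1(u) = (u + 3)u(u - 2) / 6
  L_2(u) = (u + 3)(u + 1)(u - 2) / -6
  L_3(u) = (u + 3)(u + 1)u / 30
Then f(u) = -182·L_0(u) - 18·L_1(u) - 5·L_2(u) + 33·L_3(u).
Expanding and collecting terms gives f(u) = 5u^3 - 3u^2 + 5u - 5.
Check: f(0) = -5. ✓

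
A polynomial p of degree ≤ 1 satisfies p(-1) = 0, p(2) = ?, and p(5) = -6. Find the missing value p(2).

-3

The 2 known points determine the degree-1 polynomial uniquely.
Write p(t) = at + b. Substituting each data point gives a linear system:
  -a + b = 0
  5a + b = -6
Solving the system yields a = -1, b = -1.
So p(t) = -t - 1.
Then p(2) = -3.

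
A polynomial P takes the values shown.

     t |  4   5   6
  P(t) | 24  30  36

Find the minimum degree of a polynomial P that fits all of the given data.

Forward differences of the values at t = 4, 5, 6:
  P  : 24  30  36
  Δ  : 6  6
  Δ^2: 0
The first differences are constant (6) and nonzero, while all higher differences vanish, so the minimal degree is 1.

1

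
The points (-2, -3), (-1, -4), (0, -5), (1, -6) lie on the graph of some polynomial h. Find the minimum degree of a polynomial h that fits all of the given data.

1

Forward differences of the values at n = -2, -1, 0, 1:
  h  : -3  -4  -5  -6
  Δ  : -1  -1  -1
  Δ^2: 0  0
  Δ^3: 0
The first differences are constant (-1) and nonzero, while all higher differences vanish, so the minimal degree is 1.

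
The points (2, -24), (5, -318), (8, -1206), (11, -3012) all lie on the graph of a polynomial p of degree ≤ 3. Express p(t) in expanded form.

p(t) = -2t^3 - 3t^2 + t + 2

Using the Lagrange interpolation formula with nodes 2, 5, 8, 11:
  L_0(t) = (t - 5)(t - 8)(t - 11) / -162
  L_1(t) = (t - 2)(t - 8)(t - 11) / 54
  L_2(t) = (t - 2)(t - 5)(t - 11) / -54
  L_3(t) = (t - 2)(t - 5)(t - 8) / 162
Then p(t) = -24·L_0(t) - 318·L_1(t) - 1206·L_2(t) - 3012·L_3(t).
Expanding and collecting terms gives p(t) = -2t³ - 3t² + t + 2.
Check: p(5) = -318. ✓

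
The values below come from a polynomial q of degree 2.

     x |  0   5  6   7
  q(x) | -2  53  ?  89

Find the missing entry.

70

The 3 known points determine the degree-2 polynomial uniquely.
Write q(x) = ax^2 + bx + c. Substituting each data point gives a linear system:
  c = -2
  25a + 5b + c = 53
  49a + 7b + c = 89
Solving the system yields a = 1, b = 6, c = -2.
So q(x) = x^2 + 6x - 2.
Then q(6) = 70.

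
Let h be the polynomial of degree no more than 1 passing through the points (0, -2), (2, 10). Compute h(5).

28

Write h(n) = an + b. Substituting each data point gives a linear system:
  b = -2
  2a + b = 10
Solving the system yields a = 6, b = -2.
So h(n) = 6n - 2.
Then h(5) = 28.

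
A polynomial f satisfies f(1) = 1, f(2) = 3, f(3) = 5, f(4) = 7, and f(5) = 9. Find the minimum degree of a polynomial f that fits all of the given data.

1

Forward differences of the values at s = 1, 2, 3, 4, 5:
  f  : 1  3  5  7  9
  Δ  : 2  2  2  2
  Δ^2: 0  0  0
  Δ^3: 0  0
  Δ^4: 0
The first differences are constant (2) and nonzero, while all higher differences vanish, so the minimal degree is 1.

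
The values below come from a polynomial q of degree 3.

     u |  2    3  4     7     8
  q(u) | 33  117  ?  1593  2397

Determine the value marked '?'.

The 4 known points determine the degree-3 polynomial uniquely.
Write q(u) = au^3 + bu^2 + cu + d. Substituting each data point gives a linear system:
  8a + 4b + 2c + d = 33
  27a + 9b + 3c + d = 117
  343a + 49b + 7c + d = 1593
  512a + 64b + 8c + d = 2397
Solving the system yields a = 5, b = -3, c = 4, d = -3.
So q(u) = 5u^3 - 3u^2 + 4u - 3.
Then q(4) = 285.

285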